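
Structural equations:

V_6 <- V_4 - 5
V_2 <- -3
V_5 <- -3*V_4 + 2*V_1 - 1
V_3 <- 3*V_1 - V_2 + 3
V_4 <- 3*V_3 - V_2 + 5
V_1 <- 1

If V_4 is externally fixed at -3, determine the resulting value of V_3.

Under do(V_4=-3), the mechanism V_4 <- 3*V_3 - V_2 + 5 is discarded; V_4 is fixed at -3.
Since V_3 is not a descendant of the intervened variable, it is unaffected.
V_3 = 3*V_1 - V_2 + 3  [with V_1=1, V_2=-3]  = 9

9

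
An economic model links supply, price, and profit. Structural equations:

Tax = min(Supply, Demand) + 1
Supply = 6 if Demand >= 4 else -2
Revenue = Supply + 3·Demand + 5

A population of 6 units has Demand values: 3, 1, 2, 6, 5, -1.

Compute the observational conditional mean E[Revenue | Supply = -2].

Conditioning on Supply=-2 selects the 4 unit(s) with Demand ∈ {3, 1, 2, -1}. Their Revenue values: 12, 6, 9, 0. Mean = 6.75.

6.75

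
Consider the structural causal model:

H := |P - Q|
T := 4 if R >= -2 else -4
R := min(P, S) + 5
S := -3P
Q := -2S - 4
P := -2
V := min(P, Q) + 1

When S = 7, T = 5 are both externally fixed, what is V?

Setting S = 7, T = 5 by intervention discards those variables' equations.
Q = -2S - 4  [with S=7]  = -18
V = min(P, Q) + 1  [with P=-2, Q=-18]  = -17

-17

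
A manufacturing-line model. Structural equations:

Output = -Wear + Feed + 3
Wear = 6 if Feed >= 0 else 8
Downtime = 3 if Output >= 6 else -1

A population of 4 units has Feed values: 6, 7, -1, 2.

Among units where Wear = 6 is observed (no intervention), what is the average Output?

2

Observing Wear=6 restricts to units where Wear's equation naturally yields 6: Feed ∈ {6, 7, 2}. In that subpopulation Output = 3, 4, -1, mean 2.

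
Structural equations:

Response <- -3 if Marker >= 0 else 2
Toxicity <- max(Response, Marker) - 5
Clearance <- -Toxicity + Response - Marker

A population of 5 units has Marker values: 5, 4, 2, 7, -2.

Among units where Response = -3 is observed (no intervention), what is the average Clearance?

-7

E[Clearance|Response=-3] averages over only the 4 units with Response=-3 (Marker = 5, 4, 2, 7): Clearance = -8, -6, -2, -12, mean -7.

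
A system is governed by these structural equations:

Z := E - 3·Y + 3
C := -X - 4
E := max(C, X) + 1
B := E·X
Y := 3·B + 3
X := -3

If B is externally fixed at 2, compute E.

Under do(B=2), the mechanism B := E·X is discarded; B is fixed at 2.
Since E is not a descendant of the intervened variable, it is unaffected.
C = -X - 4  [with X=-3]  = -1
E = max(C, X) + 1  [with C=-1, X=-3]  = 0

0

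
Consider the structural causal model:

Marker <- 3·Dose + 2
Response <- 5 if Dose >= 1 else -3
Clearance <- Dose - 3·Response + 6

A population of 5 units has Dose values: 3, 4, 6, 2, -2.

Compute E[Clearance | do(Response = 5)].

-6.4

Under do(Response=5), Response's equation is replaced by Response=5 for every unit. Per-unit Clearance: -6, -5, -3, -7, -11. Mean = -6.4.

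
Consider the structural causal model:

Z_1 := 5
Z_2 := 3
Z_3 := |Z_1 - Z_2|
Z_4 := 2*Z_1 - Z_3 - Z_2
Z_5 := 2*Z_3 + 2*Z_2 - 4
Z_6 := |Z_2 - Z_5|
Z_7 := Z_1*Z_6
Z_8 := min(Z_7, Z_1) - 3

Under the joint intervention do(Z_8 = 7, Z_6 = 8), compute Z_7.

Setting Z_8 = 7, Z_6 = 8 by intervention discards those variables' equations.
Z_7 = Z_1*Z_6  [with Z_1=5, Z_6=8]  = 40

40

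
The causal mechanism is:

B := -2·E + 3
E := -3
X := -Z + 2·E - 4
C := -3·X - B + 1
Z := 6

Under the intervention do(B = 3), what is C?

46

do(B=3) replaces the equation B := -2·E + 3 with the constant B = 3.
X = -Z + 2·E - 4  [with Z=6, E=-3]  = -16
C = -3·X - B + 1  [with X=-16, B=3]  = 46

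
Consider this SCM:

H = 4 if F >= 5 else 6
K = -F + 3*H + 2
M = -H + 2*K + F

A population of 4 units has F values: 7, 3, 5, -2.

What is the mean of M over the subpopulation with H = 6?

E[M|H=6] averages over only the 2 units with H=6 (F = 3, -2): M = 31, 36, mean 33.5.

33.5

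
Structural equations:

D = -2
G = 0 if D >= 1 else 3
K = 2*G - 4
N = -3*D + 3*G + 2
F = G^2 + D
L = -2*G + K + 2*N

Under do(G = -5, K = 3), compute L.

Under do(G = -5, K = 3), each intervened variable's structural equation is replaced by its fixed value.
N = -3*D + 3*G + 2  [with D=-2, G=-5]  = -7
L = -2*G + K + 2*N  [with G=-5, K=3, N=-7]  = -1

-1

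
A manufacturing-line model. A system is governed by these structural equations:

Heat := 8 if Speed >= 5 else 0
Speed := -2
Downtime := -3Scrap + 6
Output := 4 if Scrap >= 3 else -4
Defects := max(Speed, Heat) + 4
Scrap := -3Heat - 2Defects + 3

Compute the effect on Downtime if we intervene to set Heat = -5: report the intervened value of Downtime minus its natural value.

Under do(Heat=-5), the mechanism Heat := 8 if Speed >= 5 else 0 is discarded; Heat is fixed at -5.
Defects = max(Speed, Heat) + 4  [with Speed=-2, Heat=-5]  = 2
Scrap = -3Heat - 2Defects + 3  [with Heat=-5, Defects=2]  = 14
Downtime = -3Scrap + 6  [with Scrap=14]  = -36
Without intervention: Heat = 8 if Speed >= 5 else 0  [with Speed=-2]  = 0; Defects = max(Speed, Heat) + 4  [with Speed=-2, Heat=0]  = 4; Scrap = -3Heat - 2Defects + 3  [with Heat=0, Defects=4]  = -5; Downtime = -3Scrap + 6  [with Scrap=-5]  = 21.
Change = -36 − 21 = -57.

-57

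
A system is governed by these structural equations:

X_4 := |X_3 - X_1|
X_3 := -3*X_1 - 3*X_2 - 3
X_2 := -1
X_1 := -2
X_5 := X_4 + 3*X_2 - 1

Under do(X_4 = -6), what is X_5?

-10

Intervening sets X_4 = -6 and removes its equation (X_4 := |X_3 - X_1|).
X_5 = X_4 + 3*X_2 - 1  [with X_4=-6, X_2=-1]  = -10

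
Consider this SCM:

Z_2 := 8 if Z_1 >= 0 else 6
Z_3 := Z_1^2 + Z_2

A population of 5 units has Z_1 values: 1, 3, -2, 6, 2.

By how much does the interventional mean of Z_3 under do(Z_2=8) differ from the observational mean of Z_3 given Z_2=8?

-1.7

Under do(Z_2=8), Z_2's equation is replaced by Z_2=8 for every unit. Per-unit Z_3: 9, 17, 12, 44, 12. Mean = 18.8.
E[Z_3|Z_2=8] averages over only the 4 units with Z_2=8 (Z_1 = 1, 3, 6, 2): Z_3 = 9, 17, 44, 12, mean 20.5.
Difference = 18.8 − 20.5 = -1.7.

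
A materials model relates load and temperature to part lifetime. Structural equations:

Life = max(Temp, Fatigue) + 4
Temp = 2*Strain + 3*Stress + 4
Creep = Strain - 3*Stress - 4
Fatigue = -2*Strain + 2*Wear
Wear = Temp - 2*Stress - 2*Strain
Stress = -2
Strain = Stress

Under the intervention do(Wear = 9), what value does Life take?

26

Under do(Wear=9), the mechanism Wear = Temp - 2*Stress - 2*Strain is discarded; Wear is fixed at 9.
Strain = Stress  [with Stress=-2]  = -2
Temp = 2*Strain + 3*Stress + 4  [with Strain=-2, Stress=-2]  = -6
Fatigue = -2*Strain + 2*Wear  [with Strain=-2, Wear=9]  = 22
Life = max(Temp, Fatigue) + 4  [with Temp=-6, Fatigue=22]  = 26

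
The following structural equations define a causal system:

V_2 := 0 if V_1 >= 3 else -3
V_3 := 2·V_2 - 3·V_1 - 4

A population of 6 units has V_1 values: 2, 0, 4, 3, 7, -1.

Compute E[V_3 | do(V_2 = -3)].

The intervention sets V_2=-3 in all 6 units regardless of V_1. Recomputing V_3 per unit gives -16, -10, -22, -19, -31, -7; average -17.5.

-17.5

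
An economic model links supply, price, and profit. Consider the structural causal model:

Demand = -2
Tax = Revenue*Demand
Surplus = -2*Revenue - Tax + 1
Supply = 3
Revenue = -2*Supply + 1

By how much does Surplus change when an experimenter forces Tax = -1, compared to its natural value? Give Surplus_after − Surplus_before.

Intervening sets Tax = -1 and removes its equation (Tax = Revenue*Demand).
Revenue = -2*Supply + 1  [with Supply=3]  = -5
Surplus = -2*Revenue - Tax + 1  [with Revenue=-5, Tax=-1]  = 12
Without intervention: Revenue = -2*Supply + 1  [with Supply=3]  = -5; Tax = Revenue*Demand  [with Revenue=-5, Demand=-2]  = 10; Surplus = -2*Revenue - Tax + 1  [with Revenue=-5, Tax=10]  = 1.
Change = 12 − 1 = 11.

11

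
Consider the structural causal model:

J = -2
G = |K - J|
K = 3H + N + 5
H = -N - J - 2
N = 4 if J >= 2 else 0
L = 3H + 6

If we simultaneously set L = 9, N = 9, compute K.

Under do(L = 9, N = 9), each intervened variable's structural equation is replaced by its fixed value.
H = -N - J - 2  [with N=9, J=-2]  = -9
K = 3H + N + 5  [with H=-9, N=9]  = -13

-13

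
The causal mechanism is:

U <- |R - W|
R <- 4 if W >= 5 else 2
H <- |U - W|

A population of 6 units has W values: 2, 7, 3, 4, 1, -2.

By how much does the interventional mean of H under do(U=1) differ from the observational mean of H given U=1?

1.5

do(U=1) breaks U's dependence on W. With U=1 fixed, H across the units is 1, 6, 2, 3, 0, 3, mean 2.5.
E[H|U=1] averages over only the 2 units with U=1 (W = 3, 1): H = 2, 0, mean 1.
Difference = 2.5 − 1 = 1.5.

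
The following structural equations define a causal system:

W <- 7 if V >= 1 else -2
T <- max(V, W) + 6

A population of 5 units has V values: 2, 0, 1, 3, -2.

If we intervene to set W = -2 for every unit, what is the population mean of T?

6.8

Under do(W=-2), W's equation is replaced by W=-2 for every unit. Per-unit T: 8, 6, 7, 9, 4. Mean = 6.8.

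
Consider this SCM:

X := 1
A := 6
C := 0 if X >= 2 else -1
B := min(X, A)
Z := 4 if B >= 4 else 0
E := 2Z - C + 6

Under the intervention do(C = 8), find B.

1

The intervention breaks the incoming arrows to C: C := 0 if X >= 2 else -1 no longer applies, and C = 8.
B is not downstream of the intervention, so its value is determined by the original equations.
B = min(X, A)  [with X=1, A=6]  = 1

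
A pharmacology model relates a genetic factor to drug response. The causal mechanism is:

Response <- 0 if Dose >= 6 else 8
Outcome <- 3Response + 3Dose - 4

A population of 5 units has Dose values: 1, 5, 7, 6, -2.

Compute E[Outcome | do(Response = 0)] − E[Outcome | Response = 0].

The intervention sets Response=0 in all 5 units regardless of Dose. Recomputing Outcome per unit gives -1, 11, 17, 14, -10; average 6.2.
E[Outcome|Response=0] averages over only the 2 units with Response=0 (Dose = 7, 6): Outcome = 17, 14, mean 15.5.
Difference = 6.2 − 15.5 = -9.3.

-9.3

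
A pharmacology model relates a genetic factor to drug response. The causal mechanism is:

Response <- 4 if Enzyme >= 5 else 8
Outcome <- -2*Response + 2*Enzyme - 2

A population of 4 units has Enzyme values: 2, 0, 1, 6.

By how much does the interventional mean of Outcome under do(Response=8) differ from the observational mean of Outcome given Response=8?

Every unit gets Response=8 under the intervention. Outcome values become -14, -18, -16, -6; E[Outcome|do(Response=8)] = -13.5.
Conditioning on Response=8 selects the 3 unit(s) with Enzyme ∈ {2, 0, 1}. Their Outcome values: -14, -18, -16. Mean = -16.
Difference = -13.5 − (-16) = 2.5.

2.5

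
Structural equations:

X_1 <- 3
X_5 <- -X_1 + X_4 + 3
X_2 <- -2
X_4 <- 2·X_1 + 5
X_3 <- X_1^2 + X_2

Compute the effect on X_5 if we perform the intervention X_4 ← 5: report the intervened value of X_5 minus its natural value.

Intervening sets X_4 = 5 and removes its equation (X_4 <- 2·X_1 + 5).
X_5 = -X_1 + X_4 + 3  [with X_1=3, X_4=5]  = 5
Without intervention: X_4 = 2·X_1 + 5  [with X_1=3]  = 11; X_5 = -X_1 + X_4 + 3  [with X_1=3, X_4=11]  = 11.
Change = 5 − 11 = -6.

-6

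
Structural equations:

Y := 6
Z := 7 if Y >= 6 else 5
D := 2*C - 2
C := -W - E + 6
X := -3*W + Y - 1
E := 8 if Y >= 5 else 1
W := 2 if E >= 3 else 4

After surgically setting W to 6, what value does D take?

do(W=6) replaces the equation W := 2 if E >= 3 else 4 with the constant W = 6.
E = 8 if Y >= 5 else 1  [with Y=6]  = 8
C = -W - E + 6  [with W=6, E=8]  = -8
D = 2*C - 2  [with C=-8]  = -18

-18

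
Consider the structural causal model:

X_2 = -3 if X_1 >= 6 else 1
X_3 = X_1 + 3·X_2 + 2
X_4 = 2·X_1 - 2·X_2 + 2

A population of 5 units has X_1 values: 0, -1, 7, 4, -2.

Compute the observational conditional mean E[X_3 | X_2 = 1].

Conditioning on X_2=1 selects the 4 unit(s) with X_1 ∈ {0, -1, 4, -2}. Their X_3 values: 5, 4, 9, 3. Mean = 5.25.

5.25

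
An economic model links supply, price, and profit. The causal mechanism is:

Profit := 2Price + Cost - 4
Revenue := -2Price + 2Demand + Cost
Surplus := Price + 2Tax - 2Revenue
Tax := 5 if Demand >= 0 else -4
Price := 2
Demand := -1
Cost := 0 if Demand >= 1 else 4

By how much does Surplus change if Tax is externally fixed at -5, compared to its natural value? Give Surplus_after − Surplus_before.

-2

Under do(Tax=-5), the mechanism Tax := 5 if Demand >= 0 else -4 is discarded; Tax is fixed at -5.
Cost = 0 if Demand >= 1 else 4  [with Demand=-1]  = 4
Revenue = -2Price + 2Demand + Cost  [with Price=2, Demand=-1, Cost=4]  = -2
Surplus = Price + 2Tax - 2Revenue  [with Price=2, Tax=-5, Revenue=-2]  = -4
Without intervention: Cost = 0 if Demand >= 1 else 4  [with Demand=-1]  = 4; Revenue = -2Price + 2Demand + Cost  [with Price=2, Demand=-1, Cost=4]  = -2; Tax = 5 if Demand >= 0 else -4  [with Demand=-1]  = -4; Surplus = Price + 2Tax - 2Revenue  [with Price=2, Tax=-4, Revenue=-2]  = -2.
Change = -4 − (-2) = -2.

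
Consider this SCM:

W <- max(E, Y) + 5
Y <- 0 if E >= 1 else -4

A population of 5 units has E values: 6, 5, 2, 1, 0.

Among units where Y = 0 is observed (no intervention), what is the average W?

8.5

Conditioning on Y=0 selects the 4 unit(s) with E ∈ {6, 5, 2, 1}. Their W values: 11, 10, 7, 6. Mean = 8.5.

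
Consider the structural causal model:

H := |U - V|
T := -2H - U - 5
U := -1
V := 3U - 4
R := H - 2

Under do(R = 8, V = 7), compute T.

-20

The joint intervention fixes R = 8, V = 7, removing each variable's own equation.
H = |U - V|  [with U=-1, V=7]  = 8
T = -2H - U - 5  [with H=8, U=-1]  = -20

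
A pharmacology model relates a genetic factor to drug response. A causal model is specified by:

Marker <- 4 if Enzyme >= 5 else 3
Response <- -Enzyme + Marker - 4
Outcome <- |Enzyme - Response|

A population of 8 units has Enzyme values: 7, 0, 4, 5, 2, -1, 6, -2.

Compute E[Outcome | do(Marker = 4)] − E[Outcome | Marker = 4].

-5.25

do(Marker=4) breaks Marker's dependence on Enzyme. With Marker=4 fixed, Outcome across the units is 14, 0, 8, 10, 4, 2, 12, 4, mean 6.75.
E[Outcome|Marker=4] averages over only the 3 units with Marker=4 (Enzyme = 7, 5, 6): Outcome = 14, 10, 12, mean 12.
Difference = 6.75 − 12 = -5.25.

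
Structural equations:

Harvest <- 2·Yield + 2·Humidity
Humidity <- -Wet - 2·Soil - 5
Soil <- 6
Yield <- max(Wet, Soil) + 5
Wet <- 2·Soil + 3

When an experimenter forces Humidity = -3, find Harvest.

34

do(Humidity=-3) replaces the equation Humidity <- -Wet - 2·Soil - 5 with the constant Humidity = -3.
Wet = 2·Soil + 3  [with Soil=6]  = 15
Yield = max(Wet, Soil) + 5  [with Wet=15, Soil=6]  = 20
Harvest = 2·Yield + 2·Humidity  [with Yield=20, Humidity=-3]  = 34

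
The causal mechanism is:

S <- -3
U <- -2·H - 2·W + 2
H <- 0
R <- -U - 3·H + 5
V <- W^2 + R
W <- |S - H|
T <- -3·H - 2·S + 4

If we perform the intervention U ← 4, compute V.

10

Under do(U=4), the mechanism U <- -2·H - 2·W + 2 is discarded; U is fixed at 4.
W = |S - H|  [with S=-3, H=0]  = 3
R = -U - 3·H + 5  [with U=4, H=0]  = 1
V = W^2 + R  [with W=3, R=1]  = 10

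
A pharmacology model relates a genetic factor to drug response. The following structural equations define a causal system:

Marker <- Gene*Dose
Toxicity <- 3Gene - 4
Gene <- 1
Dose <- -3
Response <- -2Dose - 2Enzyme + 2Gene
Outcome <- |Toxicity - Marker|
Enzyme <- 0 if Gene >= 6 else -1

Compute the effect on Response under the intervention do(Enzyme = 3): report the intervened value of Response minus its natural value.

-8

do(Enzyme=3) replaces the equation Enzyme <- 0 if Gene >= 6 else -1 with the constant Enzyme = 3.
Response = -2Dose - 2Enzyme + 2Gene  [with Dose=-3, Enzyme=3, Gene=1]  = 2
Without intervention: Enzyme = 0 if Gene >= 6 else -1  [with Gene=1]  = -1; Response = -2Dose - 2Enzyme + 2Gene  [with Dose=-3, Enzyme=-1, Gene=1]  = 10.
Change = 2 − 10 = -8.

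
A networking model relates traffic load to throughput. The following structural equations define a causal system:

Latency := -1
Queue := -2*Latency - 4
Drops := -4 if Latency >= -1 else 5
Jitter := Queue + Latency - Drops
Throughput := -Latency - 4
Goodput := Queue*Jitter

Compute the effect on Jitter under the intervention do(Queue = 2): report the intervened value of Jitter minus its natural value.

Under do(Queue=2), the mechanism Queue := -2*Latency - 4 is discarded; Queue is fixed at 2.
Drops = -4 if Latency >= -1 else 5  [with Latency=-1]  = -4
Jitter = Queue + Latency - Drops  [with Queue=2, Latency=-1, Drops=-4]  = 5
Without intervention: Queue = -2*Latency - 4  [with Latency=-1]  = -2; Drops = -4 if Latency >= -1 else 5  [with Latency=-1]  = -4; Jitter = Queue + Latency - Drops  [with Queue=-2, Latency=-1, Drops=-4]  = 1.
Change = 5 − 1 = 4.

4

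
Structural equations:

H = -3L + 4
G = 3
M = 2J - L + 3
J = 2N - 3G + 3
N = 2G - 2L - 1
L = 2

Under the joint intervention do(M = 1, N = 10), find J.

Under do(M = 1, N = 10), each intervened variable's structural equation is replaced by its fixed value.
J = 2N - 3G + 3  [with N=10, G=3]  = 14

14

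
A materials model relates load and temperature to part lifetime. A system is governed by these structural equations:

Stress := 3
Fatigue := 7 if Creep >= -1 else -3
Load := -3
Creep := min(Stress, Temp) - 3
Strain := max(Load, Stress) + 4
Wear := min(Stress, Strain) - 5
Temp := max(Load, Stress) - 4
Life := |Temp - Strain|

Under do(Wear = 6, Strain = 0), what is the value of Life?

1

Setting Wear = 6, Strain = 0 by intervention discards those variables' equations.
Temp = max(Load, Stress) - 4  [with Load=-3, Stress=3]  = -1
Life = |Temp - Strain|  [with Temp=-1, Strain=0]  = 1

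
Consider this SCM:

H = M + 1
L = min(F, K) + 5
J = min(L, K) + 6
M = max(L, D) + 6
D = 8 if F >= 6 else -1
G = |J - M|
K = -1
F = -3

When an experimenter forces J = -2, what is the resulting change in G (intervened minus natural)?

7

Under do(J=-2), the mechanism J = min(L, K) + 6 is discarded; J is fixed at -2.
D = 8 if F >= 6 else -1  [with F=-3]  = -1
L = min(F, K) + 5  [with F=-3, K=-1]  = 2
M = max(L, D) + 6  [with L=2, D=-1]  = 8
G = |J - M|  [with J=-2, M=8]  = 10
Without intervention: D = 8 if F >= 6 else -1  [with F=-3]  = -1; L = min(F, K) + 5  [with F=-3, K=-1]  = 2; J = min(L, K) + 6  [with L=2, K=-1]  = 5; M = max(L, D) + 6  [with L=2, D=-1]  = 8; G = |J - M|  [with J=5, M=8]  = 3.
Change = 10 − 3 = 7.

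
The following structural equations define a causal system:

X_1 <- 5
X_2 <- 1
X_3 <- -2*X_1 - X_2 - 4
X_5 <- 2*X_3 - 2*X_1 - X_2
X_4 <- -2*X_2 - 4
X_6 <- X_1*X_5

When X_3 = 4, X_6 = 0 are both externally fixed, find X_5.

The joint intervention fixes X_3 = 4, X_6 = 0, removing each variable's own equation.
X_5 = 2*X_3 - 2*X_1 - X_2  [with X_3=4, X_1=5, X_2=1]  = -3

-3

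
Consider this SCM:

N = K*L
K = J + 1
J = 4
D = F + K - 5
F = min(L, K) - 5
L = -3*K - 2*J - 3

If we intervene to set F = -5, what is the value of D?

-5

Under do(F=-5), the mechanism F = min(L, K) - 5 is discarded; F is fixed at -5.
K = J + 1  [with J=4]  = 5
D = F + K - 5  [with F=-5, K=5]  = -5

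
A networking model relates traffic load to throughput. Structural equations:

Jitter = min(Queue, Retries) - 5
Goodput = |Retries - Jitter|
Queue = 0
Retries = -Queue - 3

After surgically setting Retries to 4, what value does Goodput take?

Under do(Retries=4), the mechanism Retries = -Queue - 3 is discarded; Retries is fixed at 4.
Jitter = min(Queue, Retries) - 5  [with Queue=0, Retries=4]  = -5
Goodput = |Retries - Jitter|  [with Retries=4, Jitter=-5]  = 9

9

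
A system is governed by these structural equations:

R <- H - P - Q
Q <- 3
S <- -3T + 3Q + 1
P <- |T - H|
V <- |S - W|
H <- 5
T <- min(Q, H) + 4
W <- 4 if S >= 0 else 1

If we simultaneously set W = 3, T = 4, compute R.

1

Under do(W = 3, T = 4), each intervened variable's structural equation is replaced by its fixed value.
P = |T - H|  [with T=4, H=5]  = 1
R = H - P - Q  [with H=5, P=1, Q=3]  = 1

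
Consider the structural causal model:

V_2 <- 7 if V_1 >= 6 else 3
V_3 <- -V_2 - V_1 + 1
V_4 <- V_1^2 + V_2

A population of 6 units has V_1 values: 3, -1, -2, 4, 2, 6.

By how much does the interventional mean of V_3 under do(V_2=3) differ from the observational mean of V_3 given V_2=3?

do(V_2=3) breaks V_2's dependence on V_1. With V_2=3 fixed, V_3 across the units is -5, -1, 0, -6, -4, -8, mean -4.
E[V_3|V_2=3] averages over only the 5 units with V_2=3 (V_1 = 3, -1, -2, 4, 2): V_3 = -5, -1, 0, -6, -4, mean -3.2.
Difference = -4 − (-3.2) = -0.8.

-0.8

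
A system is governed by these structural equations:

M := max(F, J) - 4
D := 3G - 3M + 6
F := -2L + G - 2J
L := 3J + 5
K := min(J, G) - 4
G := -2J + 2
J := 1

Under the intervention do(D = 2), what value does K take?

Intervening sets D = 2 and removes its equation (D := 3G - 3M + 6).
No directed path runs from D to K, so K keeps its natural value.
G = -2J + 2  [with J=1]  = 0
K = min(J, G) - 4  [with J=1, G=0]  = -4

-4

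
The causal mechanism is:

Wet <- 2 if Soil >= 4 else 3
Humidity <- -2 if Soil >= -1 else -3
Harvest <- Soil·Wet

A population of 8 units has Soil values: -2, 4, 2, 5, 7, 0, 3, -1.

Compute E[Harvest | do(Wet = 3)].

do(Wet=3) breaks Wet's dependence on Soil. With Wet=3 fixed, Harvest across the units is -6, 12, 6, 15, 21, 0, 9, -3, mean 6.75.

6.75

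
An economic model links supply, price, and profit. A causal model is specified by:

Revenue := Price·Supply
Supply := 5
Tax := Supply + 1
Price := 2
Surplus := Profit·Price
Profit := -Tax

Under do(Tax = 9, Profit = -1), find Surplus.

The joint intervention fixes Tax = 9, Profit = -1, removing each variable's own equation.
Surplus = Profit·Price  [with Profit=-1, Price=2]  = -2

-2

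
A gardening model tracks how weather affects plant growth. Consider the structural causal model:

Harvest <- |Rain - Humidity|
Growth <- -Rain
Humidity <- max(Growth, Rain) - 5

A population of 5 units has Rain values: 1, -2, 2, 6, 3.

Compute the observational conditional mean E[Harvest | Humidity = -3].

3

Observing Humidity=-3 restricts to units where Humidity's equation naturally yields -3: Rain ∈ {-2, 2}. In that subpopulation Harvest = 1, 5, mean 3.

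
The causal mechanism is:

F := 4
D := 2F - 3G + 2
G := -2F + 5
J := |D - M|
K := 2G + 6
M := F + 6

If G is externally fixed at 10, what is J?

Under do(G=10), the mechanism G := -2F + 5 is discarded; G is fixed at 10.
D = 2F - 3G + 2  [with F=4, G=10]  = -20
M = F + 6  [with F=4]  = 10
J = |D - M|  [with D=-20, M=10]  = 30

30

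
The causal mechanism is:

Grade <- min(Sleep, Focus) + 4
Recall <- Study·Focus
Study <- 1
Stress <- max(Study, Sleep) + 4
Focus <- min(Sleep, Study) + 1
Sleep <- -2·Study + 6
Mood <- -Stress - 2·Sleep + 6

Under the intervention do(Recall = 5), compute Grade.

6

Intervening sets Recall = 5 and removes its equation (Recall <- Study·Focus).
No directed path runs from Recall to Grade, so Grade keeps its natural value.
Sleep = -2·Study + 6  [with Study=1]  = 4
Focus = min(Sleep, Study) + 1  [with Sleep=4, Study=1]  = 2
Grade = min(Sleep, Focus) + 4  [with Sleep=4, Focus=2]  = 6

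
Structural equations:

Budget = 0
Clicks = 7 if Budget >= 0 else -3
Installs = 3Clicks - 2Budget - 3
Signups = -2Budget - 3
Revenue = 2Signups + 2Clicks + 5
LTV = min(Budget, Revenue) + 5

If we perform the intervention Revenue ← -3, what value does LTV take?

The intervention breaks the incoming arrows to Revenue: Revenue = 2Signups + 2Clicks + 5 no longer applies, and Revenue = -3.
LTV = min(Budget, Revenue) + 5  [with Budget=0, Revenue=-3]  = 2

2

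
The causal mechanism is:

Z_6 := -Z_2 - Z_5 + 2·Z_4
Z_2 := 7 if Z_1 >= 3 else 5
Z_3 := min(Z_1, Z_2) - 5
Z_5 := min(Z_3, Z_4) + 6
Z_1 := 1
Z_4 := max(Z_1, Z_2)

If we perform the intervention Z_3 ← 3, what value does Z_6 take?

-4

The intervention breaks the incoming arrows to Z_3: Z_3 := min(Z_1, Z_2) - 5 no longer applies, and Z_3 = 3.
Z_2 = 7 if Z_1 >= 3 else 5  [with Z_1=1]  = 5
Z_4 = max(Z_1, Z_2)  [with Z_1=1, Z_2=5]  = 5
Z_5 = min(Z_3, Z_4) + 6  [with Z_3=3, Z_4=5]  = 9
Z_6 = -Z_2 - Z_5 + 2·Z_4  [with Z_2=5, Z_5=9, Z_4=5]  = -4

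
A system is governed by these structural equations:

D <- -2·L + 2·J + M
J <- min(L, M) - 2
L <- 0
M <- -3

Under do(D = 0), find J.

Under do(D=0), the mechanism D <- -2·L + 2·J + M is discarded; D is fixed at 0.
Since J is not a descendant of the intervened variable, it is unaffected.
J = min(L, M) - 2  [with L=0, M=-3]  = -5

-5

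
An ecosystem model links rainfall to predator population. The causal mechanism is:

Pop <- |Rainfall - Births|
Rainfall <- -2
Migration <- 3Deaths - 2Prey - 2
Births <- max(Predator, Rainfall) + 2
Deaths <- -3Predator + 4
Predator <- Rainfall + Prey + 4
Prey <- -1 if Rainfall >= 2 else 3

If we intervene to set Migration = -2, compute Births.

7

do(Migration=-2) replaces the equation Migration <- 3Deaths - 2Prey - 2 with the constant Migration = -2.
No directed path runs from Migration to Births, so Births keeps its natural value.
Prey = -1 if Rainfall >= 2 else 3  [with Rainfall=-2]  = 3
Predator = Rainfall + Prey + 4  [with Rainfall=-2, Prey=3]  = 5
Births = max(Predator, Rainfall) + 2  [with Predator=5, Rainfall=-2]  = 7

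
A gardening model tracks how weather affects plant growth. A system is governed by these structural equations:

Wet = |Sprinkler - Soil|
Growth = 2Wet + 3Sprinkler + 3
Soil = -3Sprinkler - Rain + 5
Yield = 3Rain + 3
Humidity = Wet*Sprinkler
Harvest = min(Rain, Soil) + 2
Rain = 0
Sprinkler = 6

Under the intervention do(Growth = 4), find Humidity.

The intervention breaks the incoming arrows to Growth: Growth = 2Wet + 3Sprinkler + 3 no longer applies, and Growth = 4.
Since Humidity is not a descendant of the intervened variable, it is unaffected.
Soil = -3Sprinkler - Rain + 5  [with Sprinkler=6, Rain=0]  = -13
Wet = |Sprinkler - Soil|  [with Sprinkler=6, Soil=-13]  = 19
Humidity = Wet*Sprinkler  [with Wet=19, Sprinkler=6]  = 114

114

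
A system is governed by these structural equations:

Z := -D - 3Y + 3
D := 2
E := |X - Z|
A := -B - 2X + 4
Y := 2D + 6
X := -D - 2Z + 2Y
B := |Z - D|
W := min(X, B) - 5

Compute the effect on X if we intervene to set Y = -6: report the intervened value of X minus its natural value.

-128

Under do(Y=-6), the mechanism Y := 2D + 6 is discarded; Y is fixed at -6.
Z = -D - 3Y + 3  [with D=2, Y=-6]  = 19
X = -D - 2Z + 2Y  [with D=2, Z=19, Y=-6]  = -52
Without intervention: Y = 2D + 6  [with D=2]  = 10; Z = -D - 3Y + 3  [with D=2, Y=10]  = -29; X = -D - 2Z + 2Y  [with D=2, Z=-29, Y=10]  = 76.
Change = -52 − 76 = -128.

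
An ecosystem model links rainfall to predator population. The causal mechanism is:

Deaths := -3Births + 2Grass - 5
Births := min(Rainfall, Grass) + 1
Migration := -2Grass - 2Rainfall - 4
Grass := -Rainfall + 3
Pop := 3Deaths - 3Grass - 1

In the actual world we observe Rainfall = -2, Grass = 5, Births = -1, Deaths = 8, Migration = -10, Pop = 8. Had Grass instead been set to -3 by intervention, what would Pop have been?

-7

Under do(Grass=-3), the mechanism Grass := -Rainfall + 3 is discarded; Grass is fixed at -3.
Births = min(Rainfall, Grass) + 1  [with Rainfall=-2, Grass=-3]  = -2
Deaths = -3Births + 2Grass - 5  [with Births=-2, Grass=-3]  = -5
Pop = 3Deaths - 3Grass - 1  [with Deaths=-5, Grass=-3]  = -7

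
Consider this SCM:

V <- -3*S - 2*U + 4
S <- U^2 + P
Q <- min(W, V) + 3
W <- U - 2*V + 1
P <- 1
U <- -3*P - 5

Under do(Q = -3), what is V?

do(Q=-3) replaces the equation Q <- min(W, V) + 3 with the constant Q = -3.
No directed path runs from Q to V, so V keeps its natural value.
U = -3*P - 5  [with P=1]  = -8
S = U^2 + P  [with U=-8, P=1]  = 65
V = -3*S - 2*U + 4  [with S=65, U=-8]  = -175

-175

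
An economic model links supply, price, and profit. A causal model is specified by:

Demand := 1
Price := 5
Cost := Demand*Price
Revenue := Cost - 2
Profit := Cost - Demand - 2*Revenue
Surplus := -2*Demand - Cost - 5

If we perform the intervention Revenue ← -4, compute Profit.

Intervening sets Revenue = -4 and removes its equation (Revenue := Cost - 2).
Cost = Demand*Price  [with Demand=1, Price=5]  = 5
Profit = Cost - Demand - 2*Revenue  [with Cost=5, Demand=1, Revenue=-4]  = 12

12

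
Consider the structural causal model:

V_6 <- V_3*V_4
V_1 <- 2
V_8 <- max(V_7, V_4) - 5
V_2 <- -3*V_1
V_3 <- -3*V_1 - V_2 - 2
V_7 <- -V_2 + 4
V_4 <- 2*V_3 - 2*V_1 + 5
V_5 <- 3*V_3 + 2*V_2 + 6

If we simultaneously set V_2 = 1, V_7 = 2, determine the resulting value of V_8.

-3

Under do(V_2 = 1, V_7 = 2), each intervened variable's structural equation is replaced by its fixed value.
V_3 = -3*V_1 - V_2 - 2  [with V_1=2, V_2=1]  = -9
V_4 = 2*V_3 - 2*V_1 + 5  [with V_3=-9, V_1=2]  = -17
V_8 = max(V_7, V_4) - 5  [with V_7=2, V_4=-17]  = -3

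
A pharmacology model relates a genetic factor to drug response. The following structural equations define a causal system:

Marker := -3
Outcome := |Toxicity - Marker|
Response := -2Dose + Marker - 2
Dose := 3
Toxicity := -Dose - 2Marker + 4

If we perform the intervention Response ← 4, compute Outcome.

do(Response=4) replaces the equation Response := -2Dose + Marker - 2 with the constant Response = 4.
Outcome is not downstream of the intervention, so its value is determined by the original equations.
Toxicity = -Dose - 2Marker + 4  [with Dose=3, Marker=-3]  = 7
Outcome = |Toxicity - Marker|  [with Toxicity=7, Marker=-3]  = 10

10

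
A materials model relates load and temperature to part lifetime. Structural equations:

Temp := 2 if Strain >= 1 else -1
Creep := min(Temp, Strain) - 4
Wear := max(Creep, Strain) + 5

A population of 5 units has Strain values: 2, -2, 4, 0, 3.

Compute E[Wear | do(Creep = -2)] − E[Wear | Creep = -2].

Under do(Creep=-2), Creep's equation is replaced by Creep=-2 for every unit. Per-unit Wear: 7, 3, 9, 5, 8. Mean = 6.4.
E[Wear|Creep=-2] averages over only the 3 units with Creep=-2 (Strain = 2, 4, 3): Wear = 7, 9, 8, mean 8.
Difference = 6.4 − 8 = -1.6.

-1.6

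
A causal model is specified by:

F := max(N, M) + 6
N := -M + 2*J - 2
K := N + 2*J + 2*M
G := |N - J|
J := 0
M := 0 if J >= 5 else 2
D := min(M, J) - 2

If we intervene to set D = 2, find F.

8

do(D=2) replaces the equation D := min(M, J) - 2 with the constant D = 2.
F is not downstream of the intervention, so its value is determined by the original equations.
M = 0 if J >= 5 else 2  [with J=0]  = 2
N = -M + 2*J - 2  [with M=2, J=0]  = -4
F = max(N, M) + 6  [with N=-4, M=2]  = 8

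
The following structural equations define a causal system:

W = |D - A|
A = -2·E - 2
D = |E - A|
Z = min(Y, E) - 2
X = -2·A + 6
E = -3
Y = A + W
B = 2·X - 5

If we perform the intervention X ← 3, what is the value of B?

do(X=3) replaces the equation X = -2·A + 6 with the constant X = 3.
B = 2·X - 5  [with X=3]  = 1

1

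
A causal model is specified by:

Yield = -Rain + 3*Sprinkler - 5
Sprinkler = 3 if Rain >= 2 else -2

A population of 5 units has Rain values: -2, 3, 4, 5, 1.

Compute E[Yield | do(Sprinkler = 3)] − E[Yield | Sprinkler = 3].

1.8

do(Sprinkler=3) breaks Sprinkler's dependence on Rain. With Sprinkler=3 fixed, Yield across the units is 6, 1, 0, -1, 3, mean 1.8.
Conditioning on Sprinkler=3 selects the 3 unit(s) with Rain ∈ {3, 4, 5}. Their Yield values: 1, 0, -1. Mean = 0.
Difference = 1.8 − 0 = 1.8.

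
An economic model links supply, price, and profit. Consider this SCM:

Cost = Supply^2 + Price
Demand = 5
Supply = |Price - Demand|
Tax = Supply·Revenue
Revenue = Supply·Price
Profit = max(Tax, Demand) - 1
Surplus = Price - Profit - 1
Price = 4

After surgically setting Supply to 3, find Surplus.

The intervention breaks the incoming arrows to Supply: Supply = |Price - Demand| no longer applies, and Supply = 3.
Revenue = Supply·Price  [with Supply=3, Price=4]  = 12
Tax = Supply·Revenue  [with Supply=3, Revenue=12]  = 36
Profit = max(Tax, Demand) - 1  [with Tax=36, Demand=5]  = 35
Surplus = Price - Profit - 1  [with Price=4, Profit=35]  = -32

-32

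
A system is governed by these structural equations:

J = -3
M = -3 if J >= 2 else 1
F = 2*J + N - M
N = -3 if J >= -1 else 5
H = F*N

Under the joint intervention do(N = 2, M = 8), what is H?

Under do(N = 2, M = 8), each intervened variable's structural equation is replaced by its fixed value.
F = 2*J + N - M  [with J=-3, N=2, M=8]  = -12
H = F*N  [with F=-12, N=2]  = -24

-24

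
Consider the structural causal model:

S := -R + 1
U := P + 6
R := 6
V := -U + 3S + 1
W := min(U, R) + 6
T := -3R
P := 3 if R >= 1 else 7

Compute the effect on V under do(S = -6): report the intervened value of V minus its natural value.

Intervening sets S = -6 and removes its equation (S := -R + 1).
P = 3 if R >= 1 else 7  [with R=6]  = 3
U = P + 6  [with P=3]  = 9
V = -U + 3S + 1  [with U=9, S=-6]  = -26
Without intervention: P = 3 if R >= 1 else 7  [with R=6]  = 3; U = P + 6  [with P=3]  = 9; S = -R + 1  [with R=6]  = -5; V = -U + 3S + 1  [with U=9, S=-5]  = -23.
Change = -26 − (-23) = -3.

-3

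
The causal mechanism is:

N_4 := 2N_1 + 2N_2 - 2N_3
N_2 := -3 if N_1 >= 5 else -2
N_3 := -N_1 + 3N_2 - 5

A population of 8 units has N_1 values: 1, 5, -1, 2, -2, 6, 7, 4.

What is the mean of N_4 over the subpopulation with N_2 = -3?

46

Observing N_2=-3 restricts to units where N_2's equation naturally yields -3: N_1 ∈ {5, 6, 7}. In that subpopulation N_4 = 42, 46, 50, mean 46.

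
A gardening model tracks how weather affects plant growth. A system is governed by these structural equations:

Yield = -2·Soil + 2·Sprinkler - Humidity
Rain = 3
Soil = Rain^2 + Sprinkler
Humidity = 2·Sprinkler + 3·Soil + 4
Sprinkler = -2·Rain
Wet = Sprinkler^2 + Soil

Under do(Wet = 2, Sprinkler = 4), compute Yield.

The joint intervention fixes Wet = 2, Sprinkler = 4, removing each variable's own equation.
Soil = Rain^2 + Sprinkler  [with Rain=3, Sprinkler=4]  = 13
Humidity = 2·Sprinkler + 3·Soil + 4  [with Sprinkler=4, Soil=13]  = 51
Yield = -2·Soil + 2·Sprinkler - Humidity  [with Soil=13, Sprinkler=4, Humidity=51]  = -69

-69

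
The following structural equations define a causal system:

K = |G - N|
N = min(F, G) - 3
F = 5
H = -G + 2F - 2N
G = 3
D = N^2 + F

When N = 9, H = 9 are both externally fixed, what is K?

Setting N = 9, H = 9 by intervention discards those variables' equations.
K = |G - N|  [with G=3, N=9]  = 6

6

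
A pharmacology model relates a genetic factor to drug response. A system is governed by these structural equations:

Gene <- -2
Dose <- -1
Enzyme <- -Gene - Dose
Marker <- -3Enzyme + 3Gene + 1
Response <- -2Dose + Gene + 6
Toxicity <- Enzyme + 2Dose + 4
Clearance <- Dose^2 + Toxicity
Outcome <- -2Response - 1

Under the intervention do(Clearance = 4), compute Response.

6

The intervention breaks the incoming arrows to Clearance: Clearance <- Dose^2 + Toxicity no longer applies, and Clearance = 4.
Response is not downstream of the intervention, so its value is determined by the original equations.
Response = -2Dose + Gene + 6  [with Dose=-1, Gene=-2]  = 6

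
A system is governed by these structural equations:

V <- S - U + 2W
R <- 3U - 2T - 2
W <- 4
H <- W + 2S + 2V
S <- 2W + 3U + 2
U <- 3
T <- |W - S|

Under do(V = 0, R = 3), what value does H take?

The joint intervention fixes V = 0, R = 3, removing each variable's own equation.
S = 2W + 3U + 2  [with W=4, U=3]  = 19
H = W + 2S + 2V  [with W=4, S=19, V=0]  = 42

42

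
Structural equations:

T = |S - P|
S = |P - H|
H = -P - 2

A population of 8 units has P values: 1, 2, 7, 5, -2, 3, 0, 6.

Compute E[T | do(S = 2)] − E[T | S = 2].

-0.5

Every unit gets S=2 under the intervention. T values become 1, 0, 5, 3, 4, 1, 2, 4; E[T|do(S=2)] = 2.5.
Observing S=2 restricts to units where S's equation naturally yields 2: P ∈ {-2, 0}. In that subpopulation T = 4, 2, mean 3.
Difference = 2.5 − 3 = -0.5.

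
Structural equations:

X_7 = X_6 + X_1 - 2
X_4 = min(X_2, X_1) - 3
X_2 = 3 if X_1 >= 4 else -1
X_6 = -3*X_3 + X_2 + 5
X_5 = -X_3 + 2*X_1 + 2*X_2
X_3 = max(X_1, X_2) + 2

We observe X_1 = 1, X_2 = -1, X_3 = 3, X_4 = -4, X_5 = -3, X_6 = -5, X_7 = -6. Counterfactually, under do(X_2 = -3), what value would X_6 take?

Under do(X_2=-3), the mechanism X_2 = 3 if X_1 >= 4 else -1 is discarded; X_2 is fixed at -3.
X_3 = max(X_1, X_2) + 2  [with X_1=1, X_2=-3]  = 3
X_6 = -3*X_3 + X_2 + 5  [with X_3=3, X_2=-3]  = -7

-7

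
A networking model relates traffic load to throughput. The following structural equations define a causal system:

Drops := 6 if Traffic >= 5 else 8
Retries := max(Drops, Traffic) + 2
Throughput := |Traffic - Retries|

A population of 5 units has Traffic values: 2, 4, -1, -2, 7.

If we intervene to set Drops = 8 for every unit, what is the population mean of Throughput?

Every unit gets Drops=8 under the intervention. Throughput values become 8, 6, 11, 12, 3; E[Throughput|do(Drops=8)] = 8.

8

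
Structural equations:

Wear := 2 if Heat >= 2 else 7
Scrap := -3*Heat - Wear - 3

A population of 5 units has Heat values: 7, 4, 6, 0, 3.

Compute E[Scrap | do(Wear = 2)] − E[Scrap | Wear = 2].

3

do(Wear=2) breaks Wear's dependence on Heat. With Wear=2 fixed, Scrap across the units is -26, -17, -23, -5, -14, mean -17.
E[Scrap|Wear=2] averages over only the 4 units with Wear=2 (Heat = 7, 4, 6, 3): Scrap = -26, -17, -23, -14, mean -20.
Difference = -17 − (-20) = 3.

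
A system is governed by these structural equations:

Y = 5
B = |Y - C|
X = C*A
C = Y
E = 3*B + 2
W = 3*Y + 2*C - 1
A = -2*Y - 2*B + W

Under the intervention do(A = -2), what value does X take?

-10

The intervention breaks the incoming arrows to A: A = -2*Y - 2*B + W no longer applies, and A = -2.
C = Y  [with Y=5]  = 5
X = C*A  [with C=5, A=-2]  = -10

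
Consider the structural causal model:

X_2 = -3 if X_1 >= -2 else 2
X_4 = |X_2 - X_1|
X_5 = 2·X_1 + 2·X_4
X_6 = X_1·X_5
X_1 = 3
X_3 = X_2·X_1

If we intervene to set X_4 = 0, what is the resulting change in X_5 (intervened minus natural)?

-12

Intervening sets X_4 = 0 and removes its equation (X_4 = |X_2 - X_1|).
X_5 = 2·X_1 + 2·X_4  [with X_1=3, X_4=0]  = 6
Without intervention: X_2 = -3 if X_1 >= -2 else 2  [with X_1=3]  = -3; X_4 = |X_2 - X_1|  [with X_2=-3, X_1=3]  = 6; X_5 = 2·X_1 + 2·X_4  [with X_1=3, X_4=6]  = 18.
Change = 6 − 18 = -12.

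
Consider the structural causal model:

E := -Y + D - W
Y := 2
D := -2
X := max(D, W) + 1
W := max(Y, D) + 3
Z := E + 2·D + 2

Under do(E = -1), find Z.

-3

The intervention breaks the incoming arrows to E: E := -Y + D - W no longer applies, and E = -1.
Z = E + 2·D + 2  [with E=-1, D=-2]  = -3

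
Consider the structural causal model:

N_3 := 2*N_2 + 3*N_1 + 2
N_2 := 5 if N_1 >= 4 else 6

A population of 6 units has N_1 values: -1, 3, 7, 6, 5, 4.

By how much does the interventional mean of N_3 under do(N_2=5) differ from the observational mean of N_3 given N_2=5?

-4.5

Every unit gets N_2=5 under the intervention. N_3 values become 9, 21, 33, 30, 27, 24; E[N_3|do(N_2=5)] = 24.
E[N_3|N_2=5] averages over only the 4 units with N_2=5 (N_1 = 7, 6, 5, 4): N_3 = 33, 30, 27, 24, mean 28.5.
Difference = 24 − 28.5 = -4.5.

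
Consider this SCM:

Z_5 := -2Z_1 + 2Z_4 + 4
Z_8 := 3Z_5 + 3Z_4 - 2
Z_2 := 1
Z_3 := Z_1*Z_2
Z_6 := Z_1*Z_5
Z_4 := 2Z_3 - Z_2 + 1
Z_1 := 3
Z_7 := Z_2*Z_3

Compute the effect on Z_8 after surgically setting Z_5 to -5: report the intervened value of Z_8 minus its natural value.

do(Z_5=-5) replaces the equation Z_5 := -2Z_1 + 2Z_4 + 4 with the constant Z_5 = -5.
Z_3 = Z_1*Z_2  [with Z_1=3, Z_2=1]  = 3
Z_4 = 2Z_3 - Z_2 + 1  [with Z_3=3, Z_2=1]  = 6
Z_8 = 3Z_5 + 3Z_4 - 2  [with Z_5=-5, Z_4=6]  = 1
Without intervention: Z_3 = Z_1*Z_2  [with Z_1=3, Z_2=1]  = 3; Z_4 = 2Z_3 - Z_2 + 1  [with Z_3=3, Z_2=1]  = 6; Z_5 = -2Z_1 + 2Z_4 + 4  [with Z_1=3, Z_4=6]  = 10; Z_8 = 3Z_5 + 3Z_4 - 2  [with Z_5=10, Z_4=6]  = 46.
Change = 1 − 46 = -45.

-45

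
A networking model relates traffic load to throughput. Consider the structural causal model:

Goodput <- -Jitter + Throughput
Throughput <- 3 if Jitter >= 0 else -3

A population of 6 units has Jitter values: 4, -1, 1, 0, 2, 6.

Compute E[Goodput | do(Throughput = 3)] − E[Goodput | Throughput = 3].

0.6

The intervention sets Throughput=3 in all 6 units regardless of Jitter. Recomputing Goodput per unit gives -1, 4, 2, 3, 1, -3; average 1.
Observing Throughput=3 restricts to units where Throughput's equation naturally yields 3: Jitter ∈ {4, 1, 0, 2, 6}. In that subpopulation Goodput = -1, 2, 3, 1, -3, mean 0.4.
Difference = 1 − 0.4 = 0.6.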